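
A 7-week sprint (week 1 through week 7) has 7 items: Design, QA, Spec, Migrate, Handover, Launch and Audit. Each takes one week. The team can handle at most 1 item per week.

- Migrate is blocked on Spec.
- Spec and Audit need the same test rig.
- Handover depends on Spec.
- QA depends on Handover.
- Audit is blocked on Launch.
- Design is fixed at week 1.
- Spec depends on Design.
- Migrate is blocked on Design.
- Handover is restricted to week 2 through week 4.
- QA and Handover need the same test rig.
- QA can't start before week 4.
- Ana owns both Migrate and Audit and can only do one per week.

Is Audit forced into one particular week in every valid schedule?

Audit can be week 5 (e.g. QA -> week 6, Spec -> week 2, Launch -> week 4, Audit -> week 5, Handover -> week 3, Migrate -> week 7, Design -> week 1) or week 6 (e.g. Launch -> week 5, Audit -> week 6, Spec -> week 2, Design -> week 1, QA -> week 4, Handover -> week 3, Migrate -> week 7).

No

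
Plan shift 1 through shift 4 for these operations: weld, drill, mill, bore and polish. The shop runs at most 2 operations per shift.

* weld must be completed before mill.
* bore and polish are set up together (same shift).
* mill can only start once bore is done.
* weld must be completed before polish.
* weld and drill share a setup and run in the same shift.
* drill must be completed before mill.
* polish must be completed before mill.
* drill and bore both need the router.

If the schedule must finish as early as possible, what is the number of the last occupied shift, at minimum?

The precedence chain requires at least 3 distinct shifts.
With at most 2 per shift and 5 operations, at least 3 shifts are needed.
3 works (last occupied shift: shift 3): for example polish -> shift 2; mill -> shift 3; bore -> shift 2; weld -> shift 1; drill -> shift 1.

shift 3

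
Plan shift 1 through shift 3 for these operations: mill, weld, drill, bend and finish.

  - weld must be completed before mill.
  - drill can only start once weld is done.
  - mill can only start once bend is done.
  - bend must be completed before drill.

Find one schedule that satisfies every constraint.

finish -> shift 1; bend -> shift 1; mill -> shift 2; weld -> shift 1; drill -> shift 2

Checking: weld(shift 1) before mill(shift 2); bend(shift 1) before drill(shift 2); weld(shift 1) before drill(shift 2); bend(shift 1) before mill(shift 2).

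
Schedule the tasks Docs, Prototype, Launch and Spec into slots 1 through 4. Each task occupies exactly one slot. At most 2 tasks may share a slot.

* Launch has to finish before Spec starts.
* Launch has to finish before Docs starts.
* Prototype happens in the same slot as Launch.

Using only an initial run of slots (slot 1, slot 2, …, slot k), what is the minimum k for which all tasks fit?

The precedence chain requires at least 2 distinct slots.
With at most 2 per slot and 4 tasks, at least 2 slots are needed.
2 works (last occupied slot: 2): for example Prototype in 1, Spec in 2, Docs in 2, Launch in 1.

2 slots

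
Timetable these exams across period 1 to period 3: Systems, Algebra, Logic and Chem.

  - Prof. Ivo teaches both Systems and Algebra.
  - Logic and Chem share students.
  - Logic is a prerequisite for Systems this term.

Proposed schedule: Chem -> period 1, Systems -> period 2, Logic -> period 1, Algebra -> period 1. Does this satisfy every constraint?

Prof. Ivo teaches both Systems and Algebra — holds.
Logic is a prerequisite for Systems this term — holds.
Logic and Chem share students — violated.

No. Logic and Chem share students is not satisfied.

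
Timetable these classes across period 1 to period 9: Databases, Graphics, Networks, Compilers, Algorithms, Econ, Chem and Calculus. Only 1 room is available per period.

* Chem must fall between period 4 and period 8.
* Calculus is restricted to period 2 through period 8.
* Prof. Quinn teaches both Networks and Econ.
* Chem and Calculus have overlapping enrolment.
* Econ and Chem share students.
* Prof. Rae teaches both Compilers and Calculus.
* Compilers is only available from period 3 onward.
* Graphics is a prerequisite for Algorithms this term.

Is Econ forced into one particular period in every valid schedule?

Econ can be period 1 (e.g. Compilers=period 3; Algorithms=period 6; Networks=period 8; Databases=period 7; Chem=period 4; Econ=period 1; Graphics=period 5; Calculus=period 2) or period 2 (e.g. Econ -> period 2, Calculus -> period 5, Algorithms -> period 6, Compilers -> period 3, Graphics -> period 1, Networks -> period 8, Chem -> period 4, Databases -> period 7).

No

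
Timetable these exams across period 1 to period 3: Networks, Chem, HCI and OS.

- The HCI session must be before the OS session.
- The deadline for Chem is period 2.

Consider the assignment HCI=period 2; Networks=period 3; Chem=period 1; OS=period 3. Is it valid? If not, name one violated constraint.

Valid

The deadline for Chem is period 2 — holds.
The HCI session must be before the OS session — holds.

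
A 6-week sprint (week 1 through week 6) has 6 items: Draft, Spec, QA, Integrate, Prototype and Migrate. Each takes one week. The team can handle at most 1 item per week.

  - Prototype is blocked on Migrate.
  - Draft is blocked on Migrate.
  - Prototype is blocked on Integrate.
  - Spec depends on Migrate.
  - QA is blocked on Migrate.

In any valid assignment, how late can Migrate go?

week 2

Downstream work caps Migrate at week 5.
Migrate at week 2 is achievable: Spec -> week 5, Draft -> week 4, Migrate -> week 2, Integrate -> week 1, Prototype -> week 3, QA -> week 6.
Nothing later works — the capacity limit rule out every week after week 2.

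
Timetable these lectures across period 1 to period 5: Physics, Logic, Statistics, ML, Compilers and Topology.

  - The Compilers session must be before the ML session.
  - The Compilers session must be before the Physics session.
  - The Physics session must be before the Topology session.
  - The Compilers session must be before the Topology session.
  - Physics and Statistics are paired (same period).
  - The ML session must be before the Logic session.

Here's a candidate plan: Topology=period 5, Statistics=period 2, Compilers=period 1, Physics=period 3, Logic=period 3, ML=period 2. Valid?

Invalid. Physics and Statistics are paired (same period).

Physics and Statistics are paired (same period) — violated.
The Compilers session must be before the ML session — holds.
The Compilers session must be before the Topology session — holds.
The Compilers session must be before the Physics session — holds.
The ML session must be before the Logic session — holds.
The Physics session must be before the Topology session — holds.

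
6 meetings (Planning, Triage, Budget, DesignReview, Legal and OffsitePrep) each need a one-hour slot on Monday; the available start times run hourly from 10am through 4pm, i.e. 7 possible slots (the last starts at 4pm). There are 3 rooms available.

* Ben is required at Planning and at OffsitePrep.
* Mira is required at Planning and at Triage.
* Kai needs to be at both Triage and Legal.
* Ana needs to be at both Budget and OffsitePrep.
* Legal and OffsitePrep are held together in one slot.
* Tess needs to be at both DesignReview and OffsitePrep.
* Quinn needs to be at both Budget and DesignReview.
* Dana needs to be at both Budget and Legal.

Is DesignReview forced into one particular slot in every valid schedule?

DesignReview can be 10am (e.g. DesignReview=10am, Triage=11am, OffsitePrep=12pm, Legal=12pm, Budget=11am, Planning=10am) or 11am (e.g. DesignReview in 11am, Planning in 10am, Budget in 10am, OffsitePrep in 12pm, Legal in 12pm, Triage in 11am).

No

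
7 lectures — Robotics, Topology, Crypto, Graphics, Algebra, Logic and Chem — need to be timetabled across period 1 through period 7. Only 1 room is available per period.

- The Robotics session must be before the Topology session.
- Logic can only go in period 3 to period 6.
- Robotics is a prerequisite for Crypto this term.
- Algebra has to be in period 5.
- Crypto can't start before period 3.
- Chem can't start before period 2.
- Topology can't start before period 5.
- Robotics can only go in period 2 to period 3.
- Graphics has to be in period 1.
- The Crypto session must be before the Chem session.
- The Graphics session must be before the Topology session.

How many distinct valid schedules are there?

5

Splitting on Topology: it can be period 6 (2), period 7 (3). Listing each branch's schedules as (Robotics, Crypto, Graphics, Algebra, Logic, Chem) by period number:
Topology=period 6: (2,3,1,5,4,7) (2,4,1,5,3,7) — 2.
Topology=period 7: (2,3,1,5,4,6) (2,3,1,5,6,4) (2,4,1,5,3,6) — 3.
Summing: 2 + 3 = 5.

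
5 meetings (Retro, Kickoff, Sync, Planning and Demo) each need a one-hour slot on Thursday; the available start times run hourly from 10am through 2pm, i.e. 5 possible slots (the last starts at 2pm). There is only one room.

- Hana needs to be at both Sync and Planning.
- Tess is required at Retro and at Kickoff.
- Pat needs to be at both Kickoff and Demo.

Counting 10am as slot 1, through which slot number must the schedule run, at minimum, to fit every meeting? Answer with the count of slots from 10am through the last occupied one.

5

With at most 1 per slot and 5 meetings, at least 5 slots are needed.
5 works (last occupied slot: 2pm): for example Planning=1pm, Sync=12pm, Retro=10am, Kickoff=11am, Demo=2pm.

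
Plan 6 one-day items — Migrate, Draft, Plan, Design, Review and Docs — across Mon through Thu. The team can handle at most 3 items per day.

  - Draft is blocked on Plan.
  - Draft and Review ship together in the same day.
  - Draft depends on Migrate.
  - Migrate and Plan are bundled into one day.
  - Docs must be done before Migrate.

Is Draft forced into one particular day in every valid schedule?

Draft can be Wed (e.g. Review -> Wed; Design -> Mon; Plan -> Tue; Docs -> Mon; Draft -> Wed; Migrate -> Tue) or Thu (e.g. Plan=Tue, Docs=Mon, Migrate=Tue, Design=Mon, Review=Thu, Draft=Thu).

No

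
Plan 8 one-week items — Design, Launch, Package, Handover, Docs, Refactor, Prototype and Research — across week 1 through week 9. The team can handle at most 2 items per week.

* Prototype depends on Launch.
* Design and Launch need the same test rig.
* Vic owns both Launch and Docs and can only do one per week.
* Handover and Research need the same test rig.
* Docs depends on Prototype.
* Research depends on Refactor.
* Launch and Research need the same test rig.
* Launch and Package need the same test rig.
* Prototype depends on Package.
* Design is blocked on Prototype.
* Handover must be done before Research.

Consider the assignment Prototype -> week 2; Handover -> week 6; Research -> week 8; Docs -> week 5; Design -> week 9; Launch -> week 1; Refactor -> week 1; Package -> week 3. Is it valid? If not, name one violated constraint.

Invalid. Prototype depends on Package.

Docs depends on Prototype — holds.
Launch and Research need the same test rig — holds.
Handover and Research need the same test rig — holds.
Handover must be done before Research — holds.
Launch and Package need the same test rig — holds.
The team can handle at most 2 items per week — holds.
Vic owns both Launch and Docs and can only do one per week — holds.
Prototype depends on Launch — holds.
Design is blocked on Prototype — holds.
Design and Launch need the same test rig — holds.
Prototype depends on Package — violated.
Research depends on Refactor — holds.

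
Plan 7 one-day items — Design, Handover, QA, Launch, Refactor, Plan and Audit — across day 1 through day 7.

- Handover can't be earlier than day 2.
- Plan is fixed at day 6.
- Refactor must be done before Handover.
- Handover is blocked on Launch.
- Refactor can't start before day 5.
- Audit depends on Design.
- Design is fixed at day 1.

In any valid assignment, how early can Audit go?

Precedence pushes Audit to at least day 2.
Audit at day 2 is achievable: Launch -> day 1, Audit -> day 2, Design -> day 1, Plan -> day 6, QA -> day 1, Handover -> day 6, Refactor -> day 5.

day 2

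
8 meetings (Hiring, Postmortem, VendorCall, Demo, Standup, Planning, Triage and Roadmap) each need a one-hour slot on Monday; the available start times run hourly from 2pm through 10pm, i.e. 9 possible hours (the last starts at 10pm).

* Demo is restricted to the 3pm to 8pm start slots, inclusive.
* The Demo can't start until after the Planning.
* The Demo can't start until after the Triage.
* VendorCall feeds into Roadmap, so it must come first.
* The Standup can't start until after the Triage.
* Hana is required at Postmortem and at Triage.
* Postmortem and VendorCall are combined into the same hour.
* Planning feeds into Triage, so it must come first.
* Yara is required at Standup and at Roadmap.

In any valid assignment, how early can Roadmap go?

Precedence pushes Roadmap to at least 3pm.
Roadmap at 3pm is achievable: Postmortem=2pm; Triage=3pm; Standup=4pm; Roadmap=3pm; Planning=2pm; VendorCall=2pm; Demo=4pm; Hiring=2pm.

3pm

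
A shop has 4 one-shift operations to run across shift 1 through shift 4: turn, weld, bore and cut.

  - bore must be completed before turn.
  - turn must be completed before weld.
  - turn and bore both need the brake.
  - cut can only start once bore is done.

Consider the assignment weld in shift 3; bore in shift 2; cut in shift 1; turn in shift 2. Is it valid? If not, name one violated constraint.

turn and bore both need the brake — violated.
cut can only start once bore is done — violated.
bore must be completed before turn — violated.
turn must be completed before weld — holds.

Invalid. cut can only start once bore is done.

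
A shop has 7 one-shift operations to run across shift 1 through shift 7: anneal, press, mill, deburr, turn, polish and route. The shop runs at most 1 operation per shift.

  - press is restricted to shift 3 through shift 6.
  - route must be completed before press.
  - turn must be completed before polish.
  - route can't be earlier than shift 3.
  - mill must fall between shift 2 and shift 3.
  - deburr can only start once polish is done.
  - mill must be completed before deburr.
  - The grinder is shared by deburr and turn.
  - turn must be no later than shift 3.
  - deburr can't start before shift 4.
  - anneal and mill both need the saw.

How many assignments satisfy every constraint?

33

Splitting on press: it can be shift 4 (3), shift 5 (11), shift 6 (19). Listing each branch's schedules as (anneal, mill, deburr, turn, polish, route) by shift number:
press=shift 4: (5,2,7,1,6,3) (6,2,7,1,5,3) (7,2,6,1,5,3) — 3.
press=shift 5: (1,2,7,3,6,4) (1,3,7,2,6,4) (2,3,7,1,6,4) (3,2,7,1,6,4) (4,2,7,1,6,3) (6,2,7,1,3,4) (6,2,7,1,4,3) (6,3,7,1,2,4) (7,2,6,1,3,4) (7,2,6,1,4,3) (7,3,6,1,2,4) — 11.
press=shift 6: (1,2,7,3,4,5) (1,2,7,3,5,4) (1,3,7,2,4,5) (1,3,7,2,5,4) (2,3,7,1,4,5) (2,3,7,1,5,4) (3,2,7,1,4,5) (3,2,7,1,5,4) (4,2,7,1,3,5) (4,2,7,1,5,3) (4,3,7,1,2,5) (5,2,7,1,3,4) (5,2,7,1,4,3) (5,3,7,1,2,4) (7,2,4,1,3,5) (7,2,5,1,3,4) (7,2,5,1,4,3) (7,3,4,1,2,5) (7,3,5,1,2,4) — 19.
Summing: 3 + 11 + 19 = 33.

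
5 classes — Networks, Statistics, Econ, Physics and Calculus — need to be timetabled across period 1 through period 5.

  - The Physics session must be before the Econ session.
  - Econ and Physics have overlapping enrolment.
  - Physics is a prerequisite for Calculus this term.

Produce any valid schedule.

Econ -> period 2; Networks -> period 1; Statistics -> period 1; Calculus -> period 2; Physics -> period 1

Checking: Physics(period 1) before Econ(period 2); Physics(period 1) before Calculus(period 2); Econ(period 2) != Physics(period 1).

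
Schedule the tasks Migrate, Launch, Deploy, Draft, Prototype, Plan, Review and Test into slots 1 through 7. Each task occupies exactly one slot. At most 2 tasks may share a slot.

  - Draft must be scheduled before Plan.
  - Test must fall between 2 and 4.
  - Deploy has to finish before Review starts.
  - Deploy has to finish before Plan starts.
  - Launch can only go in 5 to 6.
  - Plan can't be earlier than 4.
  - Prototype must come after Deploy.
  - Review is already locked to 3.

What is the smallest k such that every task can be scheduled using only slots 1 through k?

5 slots

The precedence chain requires at least 2 distinct slots.
With at most 2 per slot and 8 tasks, at least 4 slots are needed.
Launch can't be placed before 5, so the schedule must run through at least slot 5.
5 works (last occupied slot: 5): for example Deploy -> 1; Plan -> 4; Review -> 3; Draft -> 1; Test -> 2; Migrate -> 3; Launch -> 5; Prototype -> 2.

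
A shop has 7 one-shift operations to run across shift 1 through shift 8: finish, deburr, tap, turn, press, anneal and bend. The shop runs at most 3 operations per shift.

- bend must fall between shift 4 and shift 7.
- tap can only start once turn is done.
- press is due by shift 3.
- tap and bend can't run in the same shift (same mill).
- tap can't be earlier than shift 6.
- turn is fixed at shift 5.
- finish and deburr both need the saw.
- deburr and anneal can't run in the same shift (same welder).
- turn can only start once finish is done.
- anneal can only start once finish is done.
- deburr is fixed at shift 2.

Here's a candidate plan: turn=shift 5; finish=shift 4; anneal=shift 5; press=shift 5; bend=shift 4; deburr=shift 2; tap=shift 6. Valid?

finish and deburr both need the saw — holds.
tap can only start once turn is done — holds.
press is due by shift 3 — violated.
deburr is fixed at shift 2 — holds.
tap can't be earlier than shift 6 — holds.
anneal can only start once finish is done — holds.
turn can only start once finish is done — holds.
bend must fall between shift 4 and shift 7 — holds.
deburr and anneal can't run in the same shift (same welder) — holds.
The shop runs at most 3 operations per shift — holds.
tap and bend can't run in the same shift (same mill) — holds.
turn is fixed at shift 5 — holds.

No. press is due by shift 3 is not satisfied.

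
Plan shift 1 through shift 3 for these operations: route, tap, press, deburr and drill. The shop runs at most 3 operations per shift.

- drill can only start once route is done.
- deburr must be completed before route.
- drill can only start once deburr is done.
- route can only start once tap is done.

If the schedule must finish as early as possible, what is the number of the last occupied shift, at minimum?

shift 3

The precedence chain requires at least 3 distinct shifts.
With at most 3 per shift and 5 operations, at least 2 shifts are needed.
3 works (last occupied shift: shift 3): for example press in shift 1; deburr in shift 1; drill in shift 3; route in shift 2; tap in shift 1.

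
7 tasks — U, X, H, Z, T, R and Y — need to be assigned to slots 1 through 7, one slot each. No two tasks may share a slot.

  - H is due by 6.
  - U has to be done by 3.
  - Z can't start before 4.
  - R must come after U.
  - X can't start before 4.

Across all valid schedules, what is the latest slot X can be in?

X is available from 4.
X at 7 is achievable: U -> 1, Y -> 6, T -> 5, H -> 2, X -> 7, Z -> 4, R -> 3.

7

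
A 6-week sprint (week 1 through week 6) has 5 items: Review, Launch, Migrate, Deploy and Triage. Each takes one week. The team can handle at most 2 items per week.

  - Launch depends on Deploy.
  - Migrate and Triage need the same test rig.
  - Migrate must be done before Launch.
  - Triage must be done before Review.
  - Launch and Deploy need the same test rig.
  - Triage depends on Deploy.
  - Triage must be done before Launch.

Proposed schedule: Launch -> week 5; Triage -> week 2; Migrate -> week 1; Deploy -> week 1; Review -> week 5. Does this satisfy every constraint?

Yes, all constraints hold

Triage depends on Deploy — holds.
Triage must be done before Launch — holds.
Launch depends on Deploy — holds.
The team can handle at most 2 items per week — holds.
Migrate and Triage need the same test rig — holds.
Launch and Deploy need the same test rig — holds.
Triage must be done before Review — holds.
Migrate must be done before Launch — holds.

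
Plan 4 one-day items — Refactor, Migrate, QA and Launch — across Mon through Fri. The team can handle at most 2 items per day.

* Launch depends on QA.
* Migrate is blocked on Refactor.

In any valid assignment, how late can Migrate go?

Precedence pushes Migrate to at least Tue.
Migrate at Fri is achievable: Launch in Tue, Migrate in Fri, Refactor in Mon, QA in Mon.

Fri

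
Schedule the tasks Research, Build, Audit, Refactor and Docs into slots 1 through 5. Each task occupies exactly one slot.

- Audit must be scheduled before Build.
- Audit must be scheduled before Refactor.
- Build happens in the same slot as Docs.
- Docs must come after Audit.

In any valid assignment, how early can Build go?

Precedence pushes Build to at least 2.
Build at 2 is achievable: Build in 2; Refactor in 2; Docs in 2; Research in 1; Audit in 1.

2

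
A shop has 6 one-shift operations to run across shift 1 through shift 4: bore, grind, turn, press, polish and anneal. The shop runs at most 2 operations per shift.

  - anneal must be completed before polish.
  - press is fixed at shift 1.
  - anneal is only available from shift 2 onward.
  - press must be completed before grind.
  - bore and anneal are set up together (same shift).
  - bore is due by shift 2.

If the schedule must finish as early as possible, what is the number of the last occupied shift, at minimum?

3

The precedence chain requires at least 2 distinct shifts.
With at most 2 per shift and 6 operations, at least 3 shifts are needed.
Propagating the time windows through the other constraints, polish can't land before shift 3, so the schedule must run through at least shift 3.
3 works (last occupied shift: shift 3): for example turn in shift 1, anneal in shift 2, grind in shift 3, press in shift 1, bore in shift 2, polish in shift 3.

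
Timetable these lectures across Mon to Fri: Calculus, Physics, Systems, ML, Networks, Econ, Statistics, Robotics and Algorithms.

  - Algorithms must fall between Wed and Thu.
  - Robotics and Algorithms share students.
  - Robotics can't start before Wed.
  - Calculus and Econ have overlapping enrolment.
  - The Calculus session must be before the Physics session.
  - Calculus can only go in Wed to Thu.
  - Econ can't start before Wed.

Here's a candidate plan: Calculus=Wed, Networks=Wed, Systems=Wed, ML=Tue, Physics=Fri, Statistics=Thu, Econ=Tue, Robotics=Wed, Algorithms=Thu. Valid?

Calculus can only go in Wed to Thu — holds.
Robotics and Algorithms share students — holds.
Econ can't start before Wed — violated.
Algorithms must fall between Wed and Thu — holds.
Calculus and Econ have overlapping enrolment — holds.
Robotics can't start before Wed — holds.
The Calculus session must be before the Physics session — holds.

No. Econ can't start before Wed is not satisfied.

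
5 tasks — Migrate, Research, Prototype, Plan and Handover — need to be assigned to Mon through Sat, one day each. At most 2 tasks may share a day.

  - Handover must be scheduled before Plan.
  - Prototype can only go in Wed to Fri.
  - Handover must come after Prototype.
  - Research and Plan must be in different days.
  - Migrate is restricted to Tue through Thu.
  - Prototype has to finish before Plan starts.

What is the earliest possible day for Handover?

Thu

Precedence pushes Handover to at least Thu; downstream work caps Handover at Fri.
Handover at Thu is achievable: Research in Mon, Handover in Thu, Prototype in Wed, Plan in Fri, Migrate in Tue.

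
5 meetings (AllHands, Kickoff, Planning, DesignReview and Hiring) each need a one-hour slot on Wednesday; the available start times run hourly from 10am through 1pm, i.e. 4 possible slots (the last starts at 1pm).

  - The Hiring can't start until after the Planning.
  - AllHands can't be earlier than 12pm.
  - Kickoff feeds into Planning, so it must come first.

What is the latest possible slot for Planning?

12pm

Precedence pushes Planning to at least 11am; downstream work caps Planning at 12pm.
Planning at 12pm is achievable: DesignReview -> 10am; Planning -> 12pm; Kickoff -> 10am; AllHands -> 12pm; Hiring -> 1pm.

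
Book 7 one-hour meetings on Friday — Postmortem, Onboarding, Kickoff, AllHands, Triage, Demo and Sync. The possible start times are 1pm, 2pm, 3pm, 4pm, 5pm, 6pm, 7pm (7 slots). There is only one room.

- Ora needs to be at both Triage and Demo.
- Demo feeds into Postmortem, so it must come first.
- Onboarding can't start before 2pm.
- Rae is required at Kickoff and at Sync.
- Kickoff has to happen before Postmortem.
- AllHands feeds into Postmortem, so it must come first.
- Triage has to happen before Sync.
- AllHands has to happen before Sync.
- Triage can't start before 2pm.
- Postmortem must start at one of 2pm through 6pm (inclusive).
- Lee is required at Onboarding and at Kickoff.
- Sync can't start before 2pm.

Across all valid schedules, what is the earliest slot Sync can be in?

3pm

Sync is available from 2pm; precedence pushes Sync to at least 3pm.
Sync at 3pm is achievable: Kickoff in 4pm, AllHands in 1pm, Demo in 5pm, Onboarding in 7pm, Triage in 2pm, Sync in 3pm, Postmortem in 6pm.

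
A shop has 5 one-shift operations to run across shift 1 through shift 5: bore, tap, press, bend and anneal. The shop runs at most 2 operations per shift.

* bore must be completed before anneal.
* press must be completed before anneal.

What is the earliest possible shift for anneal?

Precedence pushes anneal to at least shift 2.
anneal at shift 2 is achievable: bore in shift 1, bend in shift 3, anneal in shift 2, tap in shift 2, press in shift 1.

shift 2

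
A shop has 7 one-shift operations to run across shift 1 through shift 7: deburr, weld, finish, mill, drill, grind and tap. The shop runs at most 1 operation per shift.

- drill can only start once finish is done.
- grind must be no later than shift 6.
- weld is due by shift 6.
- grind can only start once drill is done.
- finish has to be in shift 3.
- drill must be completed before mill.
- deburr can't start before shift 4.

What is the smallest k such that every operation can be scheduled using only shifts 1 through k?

The precedence chain requires at least 3 distinct shifts.
With at most 1 per shift and 7 operations, at least 7 shifts are needed.
Propagating the time windows through the other constraints, mill can't land before shift 5, so the schedule must run through at least shift 5.
7 works (last occupied shift: shift 7): for example mill in shift 7, tap in shift 2, weld in shift 1, grind in shift 6, finish in shift 3, drill in shift 5, deburr in shift 4.

7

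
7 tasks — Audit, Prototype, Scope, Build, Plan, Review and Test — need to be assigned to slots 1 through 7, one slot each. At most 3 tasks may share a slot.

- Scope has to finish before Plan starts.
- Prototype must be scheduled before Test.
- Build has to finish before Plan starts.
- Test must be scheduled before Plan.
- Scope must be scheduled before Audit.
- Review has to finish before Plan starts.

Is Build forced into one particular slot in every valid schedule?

Build can be 1 (e.g. Scope -> 1, Test -> 2, Audit -> 2, Plan -> 3, Review -> 2, Build -> 1, Prototype -> 1) or 2 (e.g. Review in 1; Build in 2; Prototype in 1; Test in 2; Scope in 1; Plan in 3; Audit in 2).

No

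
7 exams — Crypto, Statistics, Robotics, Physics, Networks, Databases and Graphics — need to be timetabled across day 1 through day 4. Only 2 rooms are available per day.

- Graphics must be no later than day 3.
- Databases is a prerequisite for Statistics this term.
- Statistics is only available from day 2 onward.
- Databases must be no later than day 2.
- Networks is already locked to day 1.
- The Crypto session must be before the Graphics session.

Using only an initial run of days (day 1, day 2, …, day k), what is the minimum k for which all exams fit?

The precedence chain requires at least 2 distinct days.
With at most 2 per day and 7 exams, at least 4 days are needed.
4 works (last occupied day: day 4): for example Crypto in day 2; Robotics in day 3; Databases in day 1; Statistics in day 2; Networks in day 1; Physics in day 4; Graphics in day 3.

4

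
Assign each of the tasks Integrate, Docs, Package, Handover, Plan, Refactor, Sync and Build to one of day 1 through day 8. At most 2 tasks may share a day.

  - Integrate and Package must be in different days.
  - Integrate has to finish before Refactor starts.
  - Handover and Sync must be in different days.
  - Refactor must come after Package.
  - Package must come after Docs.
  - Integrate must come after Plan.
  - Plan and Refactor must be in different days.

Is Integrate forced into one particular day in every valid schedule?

No

Integrate can be day 2 (e.g. Docs -> day 1; Refactor -> day 4; Plan -> day 1; Build -> day 4; Sync -> day 3; Handover -> day 2; Integrate -> day 2; Package -> day 3) or day 3 (e.g. Docs in day 1, Plan in day 1, Integrate in day 3, Sync in day 3, Build in day 4, Refactor in day 4, Handover in day 2, Package in day 2).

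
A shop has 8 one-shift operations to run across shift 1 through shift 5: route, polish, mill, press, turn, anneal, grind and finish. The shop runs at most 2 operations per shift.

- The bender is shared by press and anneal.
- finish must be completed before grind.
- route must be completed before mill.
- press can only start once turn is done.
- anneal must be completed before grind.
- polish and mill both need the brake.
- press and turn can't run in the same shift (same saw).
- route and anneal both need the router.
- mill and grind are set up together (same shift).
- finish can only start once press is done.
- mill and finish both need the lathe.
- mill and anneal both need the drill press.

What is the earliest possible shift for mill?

Mill must be in the same shift as grind, which can't be before shift 4, so mill is at least shift 4.
mill at shift 4 is achievable: grind in shift 4; finish in shift 3; anneal in shift 3; route in shift 1; mill in shift 4; press in shift 2; polish in shift 2; turn in shift 1.

shift 4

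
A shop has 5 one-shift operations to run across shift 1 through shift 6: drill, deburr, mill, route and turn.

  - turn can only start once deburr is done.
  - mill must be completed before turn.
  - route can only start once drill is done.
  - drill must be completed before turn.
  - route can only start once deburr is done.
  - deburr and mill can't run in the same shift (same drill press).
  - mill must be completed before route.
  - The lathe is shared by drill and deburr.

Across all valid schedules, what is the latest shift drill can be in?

shift 5

Downstream work caps drill at shift 5.
drill at shift 5 is achievable: mill=shift 2, route=shift 6, turn=shift 6, deburr=shift 1, drill=shift 5.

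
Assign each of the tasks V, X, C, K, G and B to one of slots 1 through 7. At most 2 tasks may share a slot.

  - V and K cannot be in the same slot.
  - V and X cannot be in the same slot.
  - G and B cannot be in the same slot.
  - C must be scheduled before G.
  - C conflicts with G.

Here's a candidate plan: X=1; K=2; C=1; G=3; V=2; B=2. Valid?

No — it violates: V and K cannot be in the same slot

At most 2 tasks may share a slot — violated.
V and K cannot be in the same slot — violated.
G and B cannot be in the same slot — holds.
C must be scheduled before G — holds.
C conflicts with G — holds.
V and X cannot be in the same slot — holds.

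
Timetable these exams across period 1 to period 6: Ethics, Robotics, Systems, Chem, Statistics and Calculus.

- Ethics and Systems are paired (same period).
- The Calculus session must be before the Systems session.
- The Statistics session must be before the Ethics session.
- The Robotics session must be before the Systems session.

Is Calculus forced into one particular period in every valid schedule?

Calculus can be period 1 (e.g. Chem=period 1; Robotics=period 1; Statistics=period 1; Calculus=period 1; Ethics=period 2; Systems=period 2) or period 2 (e.g. Chem in period 1; Calculus in period 2; Systems in period 3; Ethics in period 3; Statistics in period 1; Robotics in period 1).

No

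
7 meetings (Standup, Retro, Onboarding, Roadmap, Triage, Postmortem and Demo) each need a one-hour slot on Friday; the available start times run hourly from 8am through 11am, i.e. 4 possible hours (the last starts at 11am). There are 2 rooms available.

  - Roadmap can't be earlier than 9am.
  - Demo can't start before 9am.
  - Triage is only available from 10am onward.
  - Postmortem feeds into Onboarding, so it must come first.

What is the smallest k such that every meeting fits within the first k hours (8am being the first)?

The precedence chain requires at least 2 distinct hours.
With at most 2 per hour and 7 meetings, at least 4 hours are needed.
Triage can't be placed before 10am — that is hour 3 counting from 8am — so the schedule must run through at least 3 hours.
4 works (last occupied hour: 11am): for example Onboarding in 10am; Roadmap in 9am; Retro in 11am; Standup in 8am; Demo in 9am; Triage in 10am; Postmortem in 8am.

4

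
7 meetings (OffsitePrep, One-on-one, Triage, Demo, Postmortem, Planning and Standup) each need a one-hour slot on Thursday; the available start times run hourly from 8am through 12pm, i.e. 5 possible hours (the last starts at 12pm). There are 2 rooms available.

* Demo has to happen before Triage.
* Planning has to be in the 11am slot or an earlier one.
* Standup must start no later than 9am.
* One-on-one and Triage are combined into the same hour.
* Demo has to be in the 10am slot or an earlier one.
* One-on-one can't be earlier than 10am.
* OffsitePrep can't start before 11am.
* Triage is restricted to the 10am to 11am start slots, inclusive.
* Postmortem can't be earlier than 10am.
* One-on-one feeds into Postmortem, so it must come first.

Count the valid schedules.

52

Splitting on OffsitePrep: it can be 11am (16), 12pm (36). Listing each branch's schedules as (One-on-one, Triage, Demo, Postmortem, Planning, Standup):
OffsitePrep=11am: (10am,10am,8am,11am,8am,9am) (10am,10am,8am,11am,9am,8am) (10am,10am,8am,11am,9am,9am) (10am,10am,8am,12pm,8am,9am) (10am,10am,8am,12pm,9am,8am) (10am,10am,8am,12pm,9am,9am) (10am,10am,8am,12pm,11am,8am) (10am,10am,8am,12pm,11am,9am) (10am,10am,9am,11am,8am,8am) (10am,10am,9am,11am,8am,9am) (10am,10am,9am,11am,9am,8am) (10am,10am,9am,12pm,8am,8am) (10am,10am,9am,12pm,8am,9am) (10am,10am,9am,12pm,9am,8am) (10am,10am,9am,12pm,11am,8am) (10am,10am,9am,12pm,11am,9am) — 16.
OffsitePrep=12pm: (10am,10am,8am,11am,8am,9am) (10am,10am,8am,11am,9am,8am) (10am,10am,8am,11am,9am,9am) (10am,10am,8am,11am,11am,8am) (10am,10am,8am,11am,11am,9am) (10am,10am,8am,12pm,8am,9am) (10am,10am,8am,12pm,9am,8am) (10am,10am,8am,12pm,9am,9am) (10am,10am,8am,12pm,11am,8am) (10am,10am,8am,12pm,11am,9am) (10am,10am,9am,11am,8am,8am) (10am,10am,9am,11am,8am,9am) (10am,10am,9am,11am,9am,8am) (10am,10am,9am,11am,11am,8am) (10am,10am,9am,11am,11am,9am) (10am,10am,9am,12pm,8am,8am) (10am,10am,9am,12pm,8am,9am) (10am,10am,9am,12pm,9am,8am) (10am,10am,9am,12pm,11am,8am) (10am,10am,9am,12pm,11am,9am) (11am,11am,8am,12pm,8am,9am) (11am,11am,8am,12pm,9am,8am) (11am,11am,8am,12pm,9am,9am) (11am,11am,8am,12pm,10am,8am) (11am,11am,8am,12pm,10am,9am) (11am,11am,9am,12pm,8am,8am) (11am,11am,9am,12pm,8am,9am) (11am,11am,9am,12pm,9am,8am) (11am,11am,9am,12pm,10am,8am) (11am,11am,9am,12pm,10am,9am) (11am,11am,10am,12pm,8am,8am) (11am,11am,10am,12pm,8am,9am) (11am,11am,10am,12pm,9am,8am) (11am,11am,10am,12pm,9am,9am) (11am,11am,10am,12pm,10am,8am) (11am,11am,10am,12pm,10am,9am) — 36.
Summing: 16 + 36 = 52.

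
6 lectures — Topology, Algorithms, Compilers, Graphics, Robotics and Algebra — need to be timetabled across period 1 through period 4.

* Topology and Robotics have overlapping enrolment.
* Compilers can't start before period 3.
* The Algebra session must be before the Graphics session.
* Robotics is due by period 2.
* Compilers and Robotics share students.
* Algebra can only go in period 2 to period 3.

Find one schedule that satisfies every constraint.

Robotics -> period 1, Algebra -> period 2, Topology -> period 2, Algorithms -> period 1, Graphics -> period 3, Compilers -> period 3

Checking: Algebra(period 2) before Graphics(period 3); Compilers(period 3) != Robotics(period 1); Topology(period 2) != Robotics(period 1); Algebra=period 2 in [period 2,period 3]; Compilers=period 3 in [period 3,period 4]; Robotics=period 1 in [period 1,period 2].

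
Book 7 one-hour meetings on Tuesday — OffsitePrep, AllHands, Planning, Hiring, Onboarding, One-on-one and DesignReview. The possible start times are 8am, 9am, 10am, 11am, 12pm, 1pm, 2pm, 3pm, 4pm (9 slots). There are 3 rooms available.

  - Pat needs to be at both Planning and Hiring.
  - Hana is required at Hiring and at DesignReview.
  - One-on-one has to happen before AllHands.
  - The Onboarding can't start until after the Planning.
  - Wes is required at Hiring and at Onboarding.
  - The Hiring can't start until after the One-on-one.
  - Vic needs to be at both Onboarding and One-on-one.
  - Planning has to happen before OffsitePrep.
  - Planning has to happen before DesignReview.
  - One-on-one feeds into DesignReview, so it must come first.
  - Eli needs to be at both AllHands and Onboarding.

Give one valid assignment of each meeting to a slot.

Hiring=10am, One-on-one=8am, Onboarding=11am, AllHands=9am, Planning=8am, OffsitePrep=9am, DesignReview=9am

Checking: Planning(8am) before DesignReview(9am); Planning(8am) before OffsitePrep(9am); One-on-one(8am) before Hiring(10am); Planning(8am) before Onboarding(11am); One-on-one(8am) before AllHands(9am); One-on-one(8am) before DesignReview(9am); Hiring(10am) != DesignReview(9am); AllHands(9am) != Onboarding(11am); Hiring(10am) != Onboarding(11am); Planning(8am) != Hiring(10am); Onboarding(11am) != One-on-one(8am); max 3 per slot (cap 3).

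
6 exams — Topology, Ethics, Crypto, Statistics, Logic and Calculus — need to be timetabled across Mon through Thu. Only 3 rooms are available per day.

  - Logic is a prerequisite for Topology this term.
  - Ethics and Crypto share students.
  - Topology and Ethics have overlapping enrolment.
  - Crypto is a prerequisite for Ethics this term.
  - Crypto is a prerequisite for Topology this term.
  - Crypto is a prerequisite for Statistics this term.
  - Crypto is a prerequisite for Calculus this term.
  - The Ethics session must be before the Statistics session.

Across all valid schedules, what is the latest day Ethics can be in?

Precedence pushes Ethics to at least Tue; downstream work caps Ethics at Wed.
Ethics at Wed is achievable: Topology=Tue; Statistics=Thu; Calculus=Tue; Logic=Mon; Crypto=Mon; Ethics=Wed.

Wed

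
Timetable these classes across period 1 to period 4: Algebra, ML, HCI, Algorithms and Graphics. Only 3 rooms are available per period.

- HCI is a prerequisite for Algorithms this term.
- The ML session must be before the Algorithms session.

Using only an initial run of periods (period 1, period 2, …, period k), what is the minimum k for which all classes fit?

2 periods

The precedence chain requires at least 2 distinct periods.
With at most 3 per period and 5 classes, at least 2 periods are needed.
2 works (last occupied period: period 2): for example ML -> period 1, Algebra -> period 1, HCI -> period 1, Graphics -> period 2, Algorithms -> period 2.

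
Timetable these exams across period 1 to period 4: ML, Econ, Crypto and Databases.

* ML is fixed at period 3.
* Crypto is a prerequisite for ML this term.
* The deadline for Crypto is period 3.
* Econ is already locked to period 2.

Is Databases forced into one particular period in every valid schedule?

Databases can be period 1 (e.g. Crypto in period 1, Databases in period 1, ML in period 3, Econ in period 2) or period 2 (e.g. Econ=period 2; Databases=period 2; Crypto=period 1; ML=period 3).

No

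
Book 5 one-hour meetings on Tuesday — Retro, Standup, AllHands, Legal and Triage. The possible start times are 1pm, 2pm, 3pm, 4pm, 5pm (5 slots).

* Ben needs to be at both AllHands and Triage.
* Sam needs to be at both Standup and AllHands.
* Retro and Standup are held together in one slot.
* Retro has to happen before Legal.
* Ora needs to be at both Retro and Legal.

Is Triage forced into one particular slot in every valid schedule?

No

Triage can be 1pm (e.g. Legal in 2pm, Retro in 1pm, Triage in 1pm, AllHands in 2pm, Standup in 1pm) or 2pm (e.g. Triage -> 2pm, AllHands -> 3pm, Standup -> 1pm, Legal -> 2pm, Retro -> 1pm).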